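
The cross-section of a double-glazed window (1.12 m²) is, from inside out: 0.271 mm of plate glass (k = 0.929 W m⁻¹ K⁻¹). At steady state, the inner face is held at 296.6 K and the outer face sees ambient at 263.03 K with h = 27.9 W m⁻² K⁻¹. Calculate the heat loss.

Q = 1040 W

Treat each layer as a resistance in series:
  R_plate glass = L/(kA) = 2.71×10^-4/(0.929·1.12) = 2.605×10^-4 K/W
  R_conv,out = 1/(hA) = 1/(27.9·1.12) = 0.03200 K/W
ΣR = 2.605×10^-4 + 0.03200 = 0.03226 K/W
Q = ΔT/ΣR = (296.6 K − 263.03 K)/0.03226 = 1040 W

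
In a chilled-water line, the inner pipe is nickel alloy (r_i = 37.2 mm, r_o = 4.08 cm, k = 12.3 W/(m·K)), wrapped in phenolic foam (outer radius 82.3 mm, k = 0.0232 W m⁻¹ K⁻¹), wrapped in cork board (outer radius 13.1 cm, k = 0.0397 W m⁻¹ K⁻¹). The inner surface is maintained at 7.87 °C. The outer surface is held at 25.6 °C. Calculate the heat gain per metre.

Q' = 2.65 W/m

Series thermal resistances, inner to outer:
  R'_nickel alloy = ln(0.0408/0.0372)/(2πk) = 0.09237/(2π·12.3) = 0.001195 m·K/W
  R'_phenolic foam = ln(0.0823/0.0408)/(2πk) = 0.7017/(2π·0.0232) = 4.814 m·K/W
  R'_cork board = ln(0.131/0.0823)/(2πk) = 0.4648/(2π·0.0397) = 1.863 m·K/W
ΣR = 0.001195 + 4.814 + 1.863 = 6.678 m·K/W
Q' = ΔT/ΣR = (7.87 °C − 25.6 °C)/6.678 = -2.65 W/m
(Negative Q' ⇒ heat flows inward; heat gain = 2.65 W/m.)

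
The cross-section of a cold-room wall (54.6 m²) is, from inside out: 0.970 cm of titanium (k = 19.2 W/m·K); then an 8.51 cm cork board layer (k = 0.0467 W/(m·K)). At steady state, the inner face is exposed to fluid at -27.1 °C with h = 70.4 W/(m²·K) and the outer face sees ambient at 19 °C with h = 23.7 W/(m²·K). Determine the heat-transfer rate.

Q = 1340 W

Resistance network (inner→outer):
  R_conv,in = 1/(hA) = 1/(70.4·54.6) = 2.602×10^-4 K/W
  R_titanium = L/(kA) = 0.00970/(19.2·54.6) = 9.253×10^-6 K/W
  R_cork board = L/(kA) = 0.0851/(0.0467·54.6) = 0.03337 K/W
  R_conv,out = 1/(hA) = 1/(23.7·54.6) = 7.728×10^-4 K/W
ΣR = 2.602×10^-4 + 9.253×10^-6 + 0.03337 + 7.728×10^-4 = 0.03441 K/W
Q = ΔT/ΣR = (-27.1 °C − 19 °C)/0.03441 = -1340 W
(Negative Q ⇒ heat flows inward; heat gain = 1340 W.)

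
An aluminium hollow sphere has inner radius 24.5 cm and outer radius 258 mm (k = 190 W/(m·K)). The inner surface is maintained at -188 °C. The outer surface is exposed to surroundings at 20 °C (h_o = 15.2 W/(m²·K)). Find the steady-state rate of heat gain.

Q = 2640 W

Treat each layer as a resistance in series:
  R_aluminium = (1/0.245 − 1/0.258)/(4πk) = 0.2057/(4π·190) = 8.614×10^-5 K/W
  R_conv,out = 1/(4πr²h) = 1/(4π·0.258²·15.2) = 0.07865 K/W
ΣR = 8.614×10^-5 + 0.07865 = 0.07874 K/W
Q = ΔT/ΣR = (-188 °C − 20 °C)/0.07874 = -2640 W
(Negative Q ⇒ heat flows inward; heat gain = 2640 W.)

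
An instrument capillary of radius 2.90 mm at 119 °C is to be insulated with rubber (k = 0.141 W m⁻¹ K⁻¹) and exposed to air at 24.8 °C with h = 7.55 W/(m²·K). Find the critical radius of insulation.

For a cylinder, r_cr = k_ins/h = 0.141/7.55 = 0.0187 m = 1.87 cm

r_cr = 1.87 cm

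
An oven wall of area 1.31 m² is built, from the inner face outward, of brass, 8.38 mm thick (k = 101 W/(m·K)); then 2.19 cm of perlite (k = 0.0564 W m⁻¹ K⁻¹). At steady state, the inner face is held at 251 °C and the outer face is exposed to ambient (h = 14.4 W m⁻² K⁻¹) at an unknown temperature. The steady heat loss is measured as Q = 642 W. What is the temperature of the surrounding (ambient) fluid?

Series resistances:
  R_brass = L/(kA) = 0.00838/(101·1.31) = 6.334×10^-5 K/W
  R_perlite = L/(kA) = 0.0219/(0.0564·1.31) = 0.2964 K/W
  R_conv,out = 1/(hA) = 1/(14.4·1.31) = 0.05301 K/W
ΣR = 0.3495 K/W
ΔT = Q·ΣR = 642 × 0.3495 = 224.4 K
Heat flows outward, so T_out = T_in − ΔT = 251 − 224.4 = 26.6 °C

T_out = 26.6 °C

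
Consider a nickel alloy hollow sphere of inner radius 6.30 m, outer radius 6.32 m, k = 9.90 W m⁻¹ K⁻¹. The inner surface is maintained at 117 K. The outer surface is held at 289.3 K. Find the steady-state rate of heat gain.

Q = 4.27×10^7 W

Q = 4πk·ΔT/(1/r₁ − 1/r₂) = 4π × 9.90 × 172.3 / (1/6.30 − 1/6.32) = 4.27×10^7 W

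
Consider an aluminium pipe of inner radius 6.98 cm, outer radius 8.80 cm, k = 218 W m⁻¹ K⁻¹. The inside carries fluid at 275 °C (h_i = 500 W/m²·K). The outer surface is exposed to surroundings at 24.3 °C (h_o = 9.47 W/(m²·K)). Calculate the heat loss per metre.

Resistance network (inner→outer):
  R'_conv,in = 1/(2πr h) = 1/(2π·0.0698·500) = 0.004560 m·K/W
  R'_aluminium = ln(0.0880/0.0698)/(2πk) = 0.2317/(2π·218) = 1.692×10^-4 m·K/W
  R'_conv,out = 1/(2πr h) = 1/(2π·0.0880·9.47) = 0.1910 m·K/W
ΣR = 0.004560 + 1.692×10^-4 + 0.1910 = 0.1957 m·K/W
Q' = ΔT/ΣR = (275 °C − 24.3 °C)/0.1957 = 1280 W/m

Q' = 1280 W/m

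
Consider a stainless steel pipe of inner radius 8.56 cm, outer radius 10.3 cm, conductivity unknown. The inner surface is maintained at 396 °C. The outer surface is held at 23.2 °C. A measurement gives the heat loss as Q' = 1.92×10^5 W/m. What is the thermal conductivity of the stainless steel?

k = 15.2 W/m·K

ΣR = ΔT/Q' = |396 − 23.2|/1.92×10^5 = 0.001942 m·K/W
ln(r₂/r₁)/(2πk) = 0.001942 ⇒ k = 0.1850/(2π·0.001942) = 15.2 W/m·K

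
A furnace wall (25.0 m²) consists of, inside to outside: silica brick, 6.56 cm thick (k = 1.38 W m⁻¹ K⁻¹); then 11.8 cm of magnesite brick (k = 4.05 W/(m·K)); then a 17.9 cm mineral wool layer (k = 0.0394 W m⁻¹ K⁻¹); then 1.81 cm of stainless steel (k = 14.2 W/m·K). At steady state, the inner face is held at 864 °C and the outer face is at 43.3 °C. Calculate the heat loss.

Resistance network (inner→outer):
  R_silica brick = L/(kA) = 0.0656/(1.38·25.0) = 0.001901 K/W
  R_magnesite brick = L/(kA) = 0.118/(4.05·25.0) = 0.001165 K/W
  R_mineral wool = L/(kA) = 0.179/(0.0394·25.0) = 0.1817 K/W
  R_stainless steel = L/(kA) = 0.0181/(14.2·25.0) = 5.099×10^-5 K/W
ΣR = 0.001901 + 0.001165 + 0.1817 + 5.099×10^-5 = 0.1848 K/W
Q = ΔT/ΣR = (864 °C − 43.3 °C)/0.1848 = 4440 W

Q = 4.44 kW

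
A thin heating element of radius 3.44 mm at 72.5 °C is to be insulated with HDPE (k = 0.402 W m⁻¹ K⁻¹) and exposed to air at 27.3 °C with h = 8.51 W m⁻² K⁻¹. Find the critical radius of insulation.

r_cr = 4.72 cm

For a cylinder, r_cr = k_ins/h = 0.402/8.51 = 0.0472 m = 4.72 cm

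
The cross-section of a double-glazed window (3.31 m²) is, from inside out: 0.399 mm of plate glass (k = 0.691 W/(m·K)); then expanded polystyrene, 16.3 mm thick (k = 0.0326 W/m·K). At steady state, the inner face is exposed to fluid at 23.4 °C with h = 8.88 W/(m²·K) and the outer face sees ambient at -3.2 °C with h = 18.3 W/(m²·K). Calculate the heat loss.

Q = 132 W

Treat each layer as a resistance in series:
  R_conv,in = 1/(hA) = 1/(8.88·3.31) = 0.03402 K/W
  R_plate glass = L/(kA) = 3.99×10^-4/(0.691·3.31) = 1.744×10^-4 K/W
  R_expanded polystyrene = L/(kA) = 0.0163/(0.0326·3.31) = 0.1511 K/W
  R_conv,out = 1/(hA) = 1/(18.3·3.31) = 0.01651 K/W
ΣR = 0.03402 + 1.744×10^-4 + 0.1511 + 0.01651 = 0.2018 K/W
Q = ΔT/ΣR = (23.4 °C − -3.2 °C)/0.2018 = 132 W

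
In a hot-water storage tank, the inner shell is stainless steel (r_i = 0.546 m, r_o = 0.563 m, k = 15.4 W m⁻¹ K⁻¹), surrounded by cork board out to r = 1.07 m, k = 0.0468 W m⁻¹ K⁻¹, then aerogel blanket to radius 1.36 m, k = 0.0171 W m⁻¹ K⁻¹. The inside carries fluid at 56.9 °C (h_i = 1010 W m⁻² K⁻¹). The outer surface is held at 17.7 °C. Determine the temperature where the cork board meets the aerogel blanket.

T = 33.1 °C

Resistance network (inner→outer):
  R_conv,in = 1/(4πr²h) = 1/(4π·0.546²·1010) = 2.643×10^-4 K/W
  R_stainless steel = (1/0.546 − 1/0.563)/(4πk) = 0.05530/(4π·15.4) = 2.858×10^-4 K/W
  R_cork board = (1/0.563 − 1/1.07)/(4πk) = 0.8416/(4π·0.0468) = 1.431 K/W
  R_aerogel blanket = (1/1.07 − 1/1.36)/(4πk) = 0.1993/(4π·0.0171) = 0.9274 K/W
ΣR = 2.643×10^-4 + 2.858×10^-4 + 1.431 + 0.9274 = 2.359 K/W
Q = ΔT/ΣR = (56.9 °C − 17.7 °C)/2.359 = 16.62 W
From the inner boundary to the cork board/aerogel blanket interface, ΣR_partial = 1.432 K/W.
T_interface = T_in − Q·ΣR_partial = 56.9 °C − (16.62)(1.432) = 33.1 °C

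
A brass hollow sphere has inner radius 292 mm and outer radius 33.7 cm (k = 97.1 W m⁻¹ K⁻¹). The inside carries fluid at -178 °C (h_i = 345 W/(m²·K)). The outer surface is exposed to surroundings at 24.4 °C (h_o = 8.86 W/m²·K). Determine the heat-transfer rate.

Q = 2460 W

Series thermal resistances, inner to outer:
  R_conv,in = 1/(4πr²h) = 1/(4π·0.292²·345) = 0.002705 K/W
  R_brass = (1/0.292 − 1/0.337)/(4πk) = 0.4573/(4π·97.1) = 3.748×10^-4 K/W
  R_conv,out = 1/(4πr²h) = 1/(4π·0.337²·8.86) = 0.07909 K/W
ΣR = 0.002705 + 3.748×10^-4 + 0.07909 = 0.08217 K/W
Q = ΔT/ΣR = (-178 °C − 24.4 °C)/0.08217 = -2460 W
(Negative Q ⇒ heat flows inward; heat gain = 2460 W.)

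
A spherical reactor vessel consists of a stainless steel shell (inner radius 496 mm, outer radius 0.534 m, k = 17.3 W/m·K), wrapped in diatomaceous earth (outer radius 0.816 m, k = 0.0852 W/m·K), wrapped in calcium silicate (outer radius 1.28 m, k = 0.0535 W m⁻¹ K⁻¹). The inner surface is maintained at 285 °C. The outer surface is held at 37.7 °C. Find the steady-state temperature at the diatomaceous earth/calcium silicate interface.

Resistance network (inner→outer):
  R_stainless steel = (1/0.496 − 1/0.534)/(4πk) = 0.1435/(4π·17.3) = 6.599×10^-4 K/W
  R_diatomaceous earth = (1/0.534 − 1/0.816)/(4πk) = 0.6472/(4π·0.0852) = 0.6045 K/W
  R_calcium silicate = (1/0.816 − 1/1.28)/(4πk) = 0.4442/(4π·0.0535) = 0.6608 K/W
ΣR = 6.599×10^-4 + 0.6045 + 0.6608 = 1.266 K/W
Q = ΔT/ΣR = (285 °C − 37.7 °C)/1.266 = 195.3 W
From the inner boundary to the diatomaceous earth/calcium silicate interface, ΣR_partial = 0.6052 K/W.
T_interface = T_in − Q·ΣR_partial = 285 °C − (195.3)(0.6052) = 167 °C

T = 167 °C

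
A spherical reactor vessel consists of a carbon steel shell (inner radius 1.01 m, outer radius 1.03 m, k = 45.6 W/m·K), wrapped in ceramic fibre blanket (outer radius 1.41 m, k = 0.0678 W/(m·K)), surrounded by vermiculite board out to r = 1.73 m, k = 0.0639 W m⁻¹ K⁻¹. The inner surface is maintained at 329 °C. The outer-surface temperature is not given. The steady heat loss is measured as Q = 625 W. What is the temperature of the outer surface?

Series resistances:
  R_carbon steel = (1/1.01 − 1/1.03)/(4πk) = 0.01923/(4π·45.6) = 3.355×10^-5 K/W
  R_ceramic fibre blanket = (1/1.03 − 1/1.41)/(4πk) = 0.2617/(4π·0.0678) = 0.3071 K/W
  R_vermiculite board = (1/1.41 − 1/1.73)/(4πk) = 0.1312/(4π·0.0639) = 0.1634 K/W
ΣR = 0.4705 K/W
ΔT = Q·ΣR = 625 × 0.4705 = 294.1 K
Heat flows outward, so T_out = T_in − ΔT = 329 − 294.1 = 34.9 °C

T_out = 34.9 °C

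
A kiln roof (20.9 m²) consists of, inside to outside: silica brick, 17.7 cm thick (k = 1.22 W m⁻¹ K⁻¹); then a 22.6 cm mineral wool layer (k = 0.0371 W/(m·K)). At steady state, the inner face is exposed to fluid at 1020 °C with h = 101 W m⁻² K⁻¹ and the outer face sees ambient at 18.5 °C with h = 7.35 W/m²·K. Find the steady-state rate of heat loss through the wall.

Resistance network (inner→outer):
  R_conv,in = 1/(hA) = 1/(101·20.9) = 4.737×10^-4 K/W
  R_silica brick = L/(kA) = 0.177/(1.22·20.9) = 0.006942 K/W
  R_mineral wool = L/(kA) = 0.226/(0.0371·20.9) = 0.2915 K/W
  R_conv,out = 1/(hA) = 1/(7.35·20.9) = 0.006510 K/W
ΣR = 4.737×10^-4 + 0.006942 + 0.2915 + 0.006510 = 0.3054 K/W
Q = ΔT/ΣR = (1020 °C − 18.5 °C)/0.3054 = 3280 W

Q = 3.28 kW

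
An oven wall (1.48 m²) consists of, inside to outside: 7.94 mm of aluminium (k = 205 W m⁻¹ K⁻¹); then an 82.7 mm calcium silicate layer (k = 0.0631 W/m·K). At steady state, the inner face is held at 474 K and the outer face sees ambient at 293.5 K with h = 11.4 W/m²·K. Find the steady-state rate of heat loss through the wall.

Resistance network (inner→outer):
  R_aluminium = L/(kA) = 0.00794/(205·1.48) = 2.617×10^-5 K/W
  R_calcium silicate = L/(kA) = 0.0827/(0.0631·1.48) = 0.8856 K/W
  R_conv,out = 1/(hA) = 1/(11.4·1.48) = 0.05927 K/W
ΣR = 2.617×10^-5 + 0.8856 + 0.05927 = 0.9449 K/W
Q = ΔT/ΣR = (474 K − 293.5 K)/0.9449 = 191 W

Q = 191 W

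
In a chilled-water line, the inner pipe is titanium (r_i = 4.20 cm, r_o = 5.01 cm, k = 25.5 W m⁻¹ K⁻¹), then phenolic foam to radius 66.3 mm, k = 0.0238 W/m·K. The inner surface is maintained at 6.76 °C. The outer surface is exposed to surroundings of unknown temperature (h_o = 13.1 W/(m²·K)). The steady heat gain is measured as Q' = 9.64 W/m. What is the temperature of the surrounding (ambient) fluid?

T_out = 26.6 °C

Sum the resistances:
  R'_titanium = ln(0.0501/0.0420)/(2πk) = 0.1764/(2π·25.5) = 0.001101 m·K/W
  R'_phenolic foam = ln(0.0663/0.0501)/(2πk) = 0.2802/(2π·0.0238) = 1.874 m·K/W
  R'_conv,out = 1/(2πr h) = 1/(2π·0.0663·13.1) = 0.1832 m·K/W
ΣR = 2.058 m·K/W
ΔT = Q'·ΣR = 9.64 × 2.058 = 19.84 K
Heat flows inward, so T_out = T_in + ΔT = 6.76 + 19.84 = 26.6 °C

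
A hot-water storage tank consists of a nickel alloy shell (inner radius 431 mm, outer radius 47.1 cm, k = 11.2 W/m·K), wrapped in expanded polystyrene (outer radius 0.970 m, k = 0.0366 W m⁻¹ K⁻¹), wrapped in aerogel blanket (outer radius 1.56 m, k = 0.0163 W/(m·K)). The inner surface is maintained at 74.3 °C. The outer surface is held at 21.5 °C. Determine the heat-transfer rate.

Resistance network (inner→outer):
  R_nickel alloy = (1/0.431 − 1/0.471)/(4πk) = 0.1970/(4π·11.2) = 0.001400 K/W
  R_expanded polystyrene = (1/0.471 − 1/0.970)/(4πk) = 1.092/(4π·0.0366) = 2.375 K/W
  R_aerogel blanket = (1/0.970 − 1/1.56)/(4πk) = 0.3899/(4π·0.0163) = 1.904 K/W
ΣR = 0.001400 + 2.375 + 1.904 = 4.280 K/W
Q = ΔT/ΣR = (74.3 °C − 21.5 °C)/4.280 = 12.3 W

Q = 12.3 W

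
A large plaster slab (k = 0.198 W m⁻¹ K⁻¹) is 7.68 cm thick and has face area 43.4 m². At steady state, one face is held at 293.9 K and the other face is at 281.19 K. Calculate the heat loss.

Q = kA·ΔT/L = 0.198 × 43.4 × |293.9 K − 281.19 K| / 0.0768 = 1420 W

Q = 1420 W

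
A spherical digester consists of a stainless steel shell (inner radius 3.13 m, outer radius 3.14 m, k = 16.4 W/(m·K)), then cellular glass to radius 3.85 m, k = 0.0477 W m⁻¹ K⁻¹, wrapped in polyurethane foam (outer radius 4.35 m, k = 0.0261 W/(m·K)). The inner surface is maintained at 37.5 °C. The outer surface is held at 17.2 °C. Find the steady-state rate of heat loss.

Treat each layer as a resistance in series:
  R_stainless steel = (1/3.13 − 1/3.14)/(4πk) = 0.001017/(4π·16.4) = 4.937×10^-6 K/W
  R_cellular glass = (1/3.14 − 1/3.85)/(4πk) = 0.05873/(4π·0.0477) = 0.09798 K/W
  R_polyurethane foam = (1/3.85 − 1/4.35)/(4πk) = 0.02986/(4π·0.0261) = 0.09103 K/W
ΣR = 4.937×10^-6 + 0.09798 + 0.09103 = 0.1890 K/W
Q = ΔT/ΣR = (37.5 °C − 17.2 °C)/0.1890 = 107 W

Q = 107 W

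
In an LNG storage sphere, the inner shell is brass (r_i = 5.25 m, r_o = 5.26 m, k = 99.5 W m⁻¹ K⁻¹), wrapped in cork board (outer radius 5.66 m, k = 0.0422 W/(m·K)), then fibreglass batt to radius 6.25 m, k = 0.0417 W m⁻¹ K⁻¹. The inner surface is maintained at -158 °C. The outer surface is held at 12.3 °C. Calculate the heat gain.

Series thermal resistances, inner to outer:
  R_brass = (1/5.25 − 1/5.26)/(4πk) = 3.621×10^-4/(4π·99.5) = 2.896×10^-7 K/W
  R_cork board = (1/5.26 − 1/5.66)/(4πk) = 0.01344/(4π·0.0422) = 0.02534 K/W
  R_fibreglass batt = (1/5.66 − 1/6.25)/(4πk) = 0.01668/(4π·0.0417) = 0.03183 K/W
ΣR = 2.896×10^-7 + 0.02534 + 0.03183 = 0.05717 K/W
Q = ΔT/ΣR = (-158 °C − 12.3 °C)/0.05717 = -2980 W
(Negative Q ⇒ heat flows inward; heat gain = 2980 W.)

Q = 2.98 kW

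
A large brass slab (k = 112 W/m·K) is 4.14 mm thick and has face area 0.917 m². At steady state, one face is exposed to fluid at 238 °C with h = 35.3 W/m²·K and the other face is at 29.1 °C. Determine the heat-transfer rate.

Q = 6.75 kW

Treat each layer as a resistance in series:
  R_conv,in = 1/(hA) = 1/(35.3·0.917) = 0.03089 K/W
  R_brass = L/(kA) = 0.00414/(112·0.917) = 4.031×10^-5 K/W
ΣR = 0.03089 + 4.031×10^-5 = 0.03093 K/W
Q = ΔT/ΣR = (238 °C − 29.1 °C)/0.03093 = 6750 W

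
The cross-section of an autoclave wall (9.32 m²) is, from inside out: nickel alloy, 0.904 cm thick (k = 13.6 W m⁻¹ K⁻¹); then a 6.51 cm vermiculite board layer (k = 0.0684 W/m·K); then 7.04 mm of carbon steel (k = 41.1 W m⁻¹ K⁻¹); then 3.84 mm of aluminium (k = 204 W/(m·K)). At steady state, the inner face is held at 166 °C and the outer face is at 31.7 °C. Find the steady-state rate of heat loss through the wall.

Series thermal resistances, inner to outer:
  R_nickel alloy = L/(kA) = 0.00904/(13.6·9.32) = 7.132×10^-5 K/W
  R_vermiculite board = L/(kA) = 0.0651/(0.0684·9.32) = 0.1021 K/W
  R_carbon steel = L/(kA) = 0.00704/(41.1·9.32) = 1.838×10^-5 K/W
  R_aluminium = L/(kA) = 0.00384/(204·9.32) = 2.020×10^-6 K/W
ΣR = 7.132×10^-5 + 0.1021 + 1.838×10^-5 + 2.020×10^-6 = 0.1022 K/W
Q = ΔT/ΣR = (166 °C − 31.7 °C)/0.1022 = 1310 W

Q = 1310 W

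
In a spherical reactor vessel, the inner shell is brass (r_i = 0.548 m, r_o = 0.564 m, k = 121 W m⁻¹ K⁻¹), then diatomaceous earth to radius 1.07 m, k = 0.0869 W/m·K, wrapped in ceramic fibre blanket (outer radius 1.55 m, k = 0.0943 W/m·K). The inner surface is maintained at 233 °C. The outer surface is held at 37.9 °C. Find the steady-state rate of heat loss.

Treat each layer as a resistance in series:
  R_brass = (1/0.548 − 1/0.564)/(4πk) = 0.05177/(4π·121) = 3.405×10^-5 K/W
  R_diatomaceous earth = (1/0.564 − 1/1.07)/(4πk) = 0.8385/(4π·0.0869) = 0.7678 K/W
  R_ceramic fibre blanket = (1/1.07 − 1/1.55)/(4πk) = 0.2894/(4π·0.0943) = 0.2442 K/W
ΣR = 3.405×10^-5 + 0.7678 + 0.2442 = 1.012 K/W
Q = ΔT/ΣR = (233 °C − 37.9 °C)/1.012 = 193 W

Q = 193 W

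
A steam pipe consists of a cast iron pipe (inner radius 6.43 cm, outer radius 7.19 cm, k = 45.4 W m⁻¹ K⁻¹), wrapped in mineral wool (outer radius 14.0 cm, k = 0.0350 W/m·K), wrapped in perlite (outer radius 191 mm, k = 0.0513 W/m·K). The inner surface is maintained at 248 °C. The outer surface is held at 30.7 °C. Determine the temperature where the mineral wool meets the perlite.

Treat each layer as a resistance in series:
  R'_cast iron = ln(0.0719/0.0643)/(2πk) = 0.1117/(2π·45.4) = 3.916×10^-4 m·K/W
  R'_mineral wool = ln(0.140/0.0719)/(2πk) = 0.6664/(2π·0.0350) = 3.030 m·K/W
  R'_perlite = ln(0.191/0.140)/(2πk) = 0.3106/(2π·0.0513) = 0.9637 m·K/W
ΣR = 3.916×10^-4 + 3.030 + 0.9637 = 3.994 m·K/W
Q' = ΔT/ΣR = (248 °C − 30.7 °C)/3.994 = 54.41 W/m
From the inner boundary to the mineral wool/perlite interface, ΣR_partial = 3.030 m·K/W.
T_interface = T_in − Q'·ΣR_partial = 248 °C − (54.41)(3.030) = 83.1 °C

T = 83.1 °C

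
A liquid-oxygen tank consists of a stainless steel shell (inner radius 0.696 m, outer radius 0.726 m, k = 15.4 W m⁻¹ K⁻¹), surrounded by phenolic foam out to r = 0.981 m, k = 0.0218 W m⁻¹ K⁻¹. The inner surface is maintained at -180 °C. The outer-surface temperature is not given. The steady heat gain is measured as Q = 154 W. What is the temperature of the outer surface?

T_out = 21.3 °C

Series resistances:
  R_stainless steel = (1/0.696 − 1/0.726)/(4πk) = 0.05937/(4π·15.4) = 3.068×10^-4 K/W
  R_phenolic foam = (1/0.726 − 1/0.981)/(4πk) = 0.3580/(4π·0.0218) = 1.307 K/W
ΣR = 1.307 K/W
ΔT = Q·ΣR = 154 × 1.307 = 201.3 K
Heat flows inward, so T_out = T_in + ΔT = -180 + 201.3 = 21.3 °C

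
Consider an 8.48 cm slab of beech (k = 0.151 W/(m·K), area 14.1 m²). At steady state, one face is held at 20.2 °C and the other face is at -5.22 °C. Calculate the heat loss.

Q = kA·ΔT/L = 0.151 × 14.1 × |20.2 °C − -5.22 °C| / 0.0848 = 638 W

Q = 638 W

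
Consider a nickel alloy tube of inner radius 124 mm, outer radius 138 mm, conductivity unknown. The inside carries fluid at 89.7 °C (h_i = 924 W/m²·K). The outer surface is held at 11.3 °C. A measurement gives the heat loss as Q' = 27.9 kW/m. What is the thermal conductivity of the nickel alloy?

k = 12.0 W/m·K

ΣR = ΔT/Q' = |89.7 − 11.3|/27900 = 0.002810 m·K/W
Known resistances:
  R'_conv,in = 1/(2πr h) = 1/(2π·0.124·924) = 0.001389 m·K/W
R_nickel alloy = ΣR − ΣR_known = 0.002810 − 0.001389 = 0.001421 m·K/W
ln(r₂/r₁)/(2πk) = 0.001421 ⇒ k = 0.1070/(2π·0.001421) = 12.0 W/m·K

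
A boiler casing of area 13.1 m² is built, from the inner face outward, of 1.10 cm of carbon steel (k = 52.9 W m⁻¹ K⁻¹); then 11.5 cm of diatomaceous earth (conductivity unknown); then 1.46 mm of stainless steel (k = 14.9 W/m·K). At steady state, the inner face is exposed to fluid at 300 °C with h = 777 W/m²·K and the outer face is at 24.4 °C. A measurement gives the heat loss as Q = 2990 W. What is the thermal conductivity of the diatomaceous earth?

ΣR = ΔT/Q = |300 − 24.4|/2990 = 0.09217 K/W
Known resistances:
  R_conv,in = 1/(hA) = 1/(777·13.1) = 9.824×10^-5 K/W
  R_carbon steel = L/(kA) = 0.0110/(52.9·13.1) = 1.587×10^-5 K/W
  R_stainless steel = L/(kA) = 0.00146/(14.9·13.1) = 7.480×10^-6 K/W
R_diatomaceous earth = ΣR − ΣR_known = 0.09217 − 1.216×10^-4 = 0.09205 K/W
L/(kA) = 0.09205 ⇒ k = 0.115/(0.09205·13.1) = 0.0954 W/m·K

k = 0.0954 W/m·K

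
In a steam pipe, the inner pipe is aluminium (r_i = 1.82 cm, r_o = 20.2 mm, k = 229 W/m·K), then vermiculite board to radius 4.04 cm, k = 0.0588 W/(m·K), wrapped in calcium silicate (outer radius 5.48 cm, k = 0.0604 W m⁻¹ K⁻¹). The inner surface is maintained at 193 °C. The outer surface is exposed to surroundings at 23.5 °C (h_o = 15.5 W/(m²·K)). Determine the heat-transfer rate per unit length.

Treat each layer as a resistance in series:
  R'_aluminium = ln(0.0202/0.0182)/(2πk) = 0.1043/(2π·229) = 7.246×10^-5 m·K/W
  R'_vermiculite board = ln(0.0404/0.0202)/(2πk) = 0.6931/(2π·0.0588) = 1.876 m·K/W
  R'_calcium silicate = ln(0.0548/0.0404)/(2πk) = 0.3049/(2π·0.0604) = 0.8033 m·K/W
  R'_conv,out = 1/(2πr h) = 1/(2π·0.0548·15.5) = 0.1874 m·K/W
ΣR = 7.246×10^-5 + 1.876 + 0.8033 + 0.1874 = 2.867 m·K/W
Q' = ΔT/ΣR = (193 °C − 23.5 °C)/2.867 = 59.1 W/m

Q' = 59.1 W/m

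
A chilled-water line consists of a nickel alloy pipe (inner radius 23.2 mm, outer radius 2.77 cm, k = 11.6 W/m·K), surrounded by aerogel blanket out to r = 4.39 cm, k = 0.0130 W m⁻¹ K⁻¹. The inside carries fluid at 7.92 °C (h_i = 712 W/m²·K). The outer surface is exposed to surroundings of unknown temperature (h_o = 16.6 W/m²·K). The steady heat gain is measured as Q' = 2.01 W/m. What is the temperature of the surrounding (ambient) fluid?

T_out = 19.7 °C

Sum the resistances:
  R'_conv,in = 1/(2πr h) = 1/(2π·0.0232·712) = 0.009635 m·K/W
  R'_nickel alloy = ln(0.0277/0.0232)/(2πk) = 0.1773/(2π·11.6) = 0.002432 m·K/W
  R'_aerogel blanket = ln(0.0439/0.0277)/(2πk) = 0.4605/(2π·0.0130) = 5.638 m·K/W
  R'_conv,out = 1/(2πr h) = 1/(2π·0.0439·16.6) = 0.2184 m·K/W
ΣR = 5.868 m·K/W
ΔT = Q'·ΣR = 2.01 × 5.868 = 11.79 K
Heat flows inward, so T_out = T_in + ΔT = 7.92 + 11.79 = 19.7 °C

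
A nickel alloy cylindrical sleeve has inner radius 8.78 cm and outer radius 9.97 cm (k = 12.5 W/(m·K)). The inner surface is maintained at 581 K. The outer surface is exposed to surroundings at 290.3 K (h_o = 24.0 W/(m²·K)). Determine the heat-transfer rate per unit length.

Series thermal resistances, inner to outer:
  R'_nickel alloy = ln(0.0997/0.0878)/(2πk) = 0.1271/(2π·12.5) = 0.001618 m·K/W
  R'_conv,out = 1/(2πr h) = 1/(2π·0.0997·24.0) = 0.06651 m·K/W
ΣR = 0.001618 + 0.06651 = 0.06813 m·K/W
Q' = ΔT/ΣR = (581 K − 290.3 K)/0.06813 = 4270 W/m

Q' = 4.27 kW/m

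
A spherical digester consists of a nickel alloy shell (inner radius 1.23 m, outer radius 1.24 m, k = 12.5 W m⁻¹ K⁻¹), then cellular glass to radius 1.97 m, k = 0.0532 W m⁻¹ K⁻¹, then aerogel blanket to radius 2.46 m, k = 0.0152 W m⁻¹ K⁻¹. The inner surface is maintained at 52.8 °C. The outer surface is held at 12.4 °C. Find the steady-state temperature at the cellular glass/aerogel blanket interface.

T = 34.3 °C

Series thermal resistances, inner to outer:
  R_nickel alloy = (1/1.23 − 1/1.24)/(4πk) = 0.006557/(4π·12.5) = 4.174×10^-5 K/W
  R_cellular glass = (1/1.24 − 1/1.97)/(4πk) = 0.2988/(4π·0.0532) = 0.4470 K/W
  R_aerogel blanket = (1/1.97 − 1/2.46)/(4πk) = 0.1011/(4π·0.0152) = 0.5293 K/W
ΣR = 4.174×10^-5 + 0.4470 + 0.5293 = 0.9763 K/W
Q = ΔT/ΣR = (52.8 °C − 12.4 °C)/0.9763 = 41.38 W
From the inner boundary to the cellular glass/aerogel blanket interface, ΣR_partial = 0.4470 K/W.
T_interface = T_in − Q·ΣR_partial = 52.8 °C − (41.38)(0.4470) = 34.3 °C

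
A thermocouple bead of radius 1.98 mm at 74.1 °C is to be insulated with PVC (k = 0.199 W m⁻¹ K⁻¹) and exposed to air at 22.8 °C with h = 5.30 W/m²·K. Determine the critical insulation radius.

For a sphere, r_cr = 2k_ins/h = 2·0.199/5.30 = 0.0751 m = 7.51 cm

r_cr = 7.51 cm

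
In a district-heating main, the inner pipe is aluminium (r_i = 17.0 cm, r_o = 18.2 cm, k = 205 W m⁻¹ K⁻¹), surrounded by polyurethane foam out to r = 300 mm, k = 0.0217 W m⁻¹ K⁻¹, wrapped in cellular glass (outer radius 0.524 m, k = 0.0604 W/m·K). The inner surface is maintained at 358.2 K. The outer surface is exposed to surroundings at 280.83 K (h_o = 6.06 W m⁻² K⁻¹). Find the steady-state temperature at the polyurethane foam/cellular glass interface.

T = 303.5 K

Series thermal resistances, inner to outer:
  R'_aluminium = ln(0.182/0.170)/(2πk) = 0.06821/(2π·205) = 5.295×10^-5 m·K/W
  R'_polyurethane foam = ln(0.300/0.182)/(2πk) = 0.4998/(2π·0.0217) = 3.666 m·K/W
  R'_cellular glass = ln(0.524/0.300)/(2πk) = 0.5577/(2π·0.0604) = 1.470 m·K/W
  R'_conv,out = 1/(2πr h) = 1/(2π·0.524·6.06) = 0.05012 m·K/W
ΣR = 5.295×10^-5 + 3.666 + 1.470 + 0.05012 = 5.186 m·K/W
Q' = ΔT/ΣR = (358.2 K − 280.83 K)/5.186 = 14.92 W/m
From the inner boundary to the polyurethane foam/cellular glass interface, ΣR_partial = 3.666 m·K/W.
T_interface = T_in − Q'·ΣR_partial = 358.2 K − (14.92)(3.666) = 303.5 K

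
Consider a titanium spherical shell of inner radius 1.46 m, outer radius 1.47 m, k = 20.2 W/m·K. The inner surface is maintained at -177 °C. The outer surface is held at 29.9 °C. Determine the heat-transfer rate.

Q = 1.13×10^7 W

Q = 4πk·ΔT/(1/r₁ − 1/r₂) = 4π × 20.2 × 206.9 / (1/1.46 − 1/1.47) = 1.13×10^7 W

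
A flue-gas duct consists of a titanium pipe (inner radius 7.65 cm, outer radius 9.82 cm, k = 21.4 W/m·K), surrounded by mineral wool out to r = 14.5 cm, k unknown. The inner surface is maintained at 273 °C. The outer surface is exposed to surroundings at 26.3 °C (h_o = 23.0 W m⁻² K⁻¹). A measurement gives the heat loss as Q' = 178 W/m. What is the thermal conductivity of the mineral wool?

ΣR = ΔT/Q' = |273 − 26.3|/178 = 1.386 m·K/W
Known resistances:
  R'_titanium = ln(0.0982/0.0765)/(2πk) = 0.2497/(2π·21.4) = 0.001857 m·K/W
  R'_conv,out = 1/(2πr h) = 1/(2π·0.145·23.0) = 0.04772 m·K/W
R_mineral wool = ΣR − ΣR_known = 1.386 − 0.04958 = 1.336 m·K/W
ln(r₂/r₁)/(2πk) = 1.336 ⇒ k = 0.3897/(2π·1.336) = 0.0464 W/m·K

k = 0.0464 W/m·K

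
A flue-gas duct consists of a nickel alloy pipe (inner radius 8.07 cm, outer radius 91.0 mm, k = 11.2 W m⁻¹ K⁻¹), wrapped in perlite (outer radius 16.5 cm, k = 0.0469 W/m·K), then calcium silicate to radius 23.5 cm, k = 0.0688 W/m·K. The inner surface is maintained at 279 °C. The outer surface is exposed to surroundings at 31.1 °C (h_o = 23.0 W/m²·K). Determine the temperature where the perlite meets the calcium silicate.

Series thermal resistances, inner to outer:
  R'_nickel alloy = ln(0.0910/0.0807)/(2πk) = 0.1201/(2π·11.2) = 0.001707 m·K/W
  R'_perlite = ln(0.165/0.0910)/(2πk) = 0.5951/(2π·0.0469) = 2.019 m·K/W
  R'_calcium silicate = ln(0.235/0.165)/(2πk) = 0.3536/(2π·0.0688) = 0.8181 m·K/W
  R'_conv,out = 1/(2πr h) = 1/(2π·0.235·23.0) = 0.02945 m·K/W
ΣR = 0.001707 + 2.019 + 0.8181 + 0.02945 = 2.868 m·K/W
Q' = ΔT/ΣR = (279 °C − 31.1 °C)/2.868 = 86.44 W/m
From the inner boundary to the perlite/calcium silicate interface, ΣR_partial = 2.021 m·K/W.
T_interface = T_in − Q'·ΣR_partial = 279 °C − (86.44)(2.021) = 104 °C

T = 104 °C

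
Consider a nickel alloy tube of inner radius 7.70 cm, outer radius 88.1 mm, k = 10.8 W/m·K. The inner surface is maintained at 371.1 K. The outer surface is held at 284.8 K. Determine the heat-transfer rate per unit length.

Q' = 2πk·ΔT/ln(r₂/r₁) = 2π × 10.8 × 86.3 / ln(0.0881/0.0770) = 43500 W/m

Q' = 43.5 kW/m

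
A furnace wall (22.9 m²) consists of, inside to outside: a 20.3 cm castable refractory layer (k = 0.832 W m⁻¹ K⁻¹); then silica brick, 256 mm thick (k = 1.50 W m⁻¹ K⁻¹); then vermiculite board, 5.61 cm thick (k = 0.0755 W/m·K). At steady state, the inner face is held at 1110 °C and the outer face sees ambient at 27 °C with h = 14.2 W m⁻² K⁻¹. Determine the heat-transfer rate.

Resistance network (inner→outer):
  R_castable refractory = L/(kA) = 0.203/(0.832·22.9) = 0.01065 K/W
  R_silica brick = L/(kA) = 0.256/(1.50·22.9) = 0.007453 K/W
  R_vermiculite board = L/(kA) = 0.0561/(0.0755·22.9) = 0.03245 K/W
  R_conv,out = 1/(hA) = 1/(14.2·22.9) = 0.003075 K/W
ΣR = 0.01065 + 0.007453 + 0.03245 + 0.003075 = 0.05363 K/W
Q = ΔT/ΣR = (1110 °C − 27 °C)/0.05363 = 20200 W

Q = 20200 W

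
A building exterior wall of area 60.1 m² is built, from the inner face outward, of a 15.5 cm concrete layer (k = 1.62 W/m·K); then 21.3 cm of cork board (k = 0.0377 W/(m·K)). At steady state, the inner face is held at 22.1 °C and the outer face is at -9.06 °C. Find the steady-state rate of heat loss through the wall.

Series thermal resistances, inner to outer:
  R_concrete = L/(kA) = 0.155/(1.62·60.1) = 0.001592 K/W
  R_cork board = L/(kA) = 0.213/(0.0377·60.1) = 0.09401 K/W
ΣR = 0.001592 + 0.09401 = 0.09560 K/W
Q = ΔT/ΣR = (22.1 °C − -9.06 °C)/0.09560 = 326 W

Q = 326 W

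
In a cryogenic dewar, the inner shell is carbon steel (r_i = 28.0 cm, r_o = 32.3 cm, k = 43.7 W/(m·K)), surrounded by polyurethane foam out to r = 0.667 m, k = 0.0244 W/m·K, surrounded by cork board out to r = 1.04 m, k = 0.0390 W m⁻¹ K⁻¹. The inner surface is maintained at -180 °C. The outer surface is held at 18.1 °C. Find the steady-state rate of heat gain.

Q = 31.4 W

Series thermal resistances, inner to outer:
  R_carbon steel = (1/0.280 − 1/0.323)/(4πk) = 0.4755/(4π·43.7) = 8.658×10^-4 K/W
  R_polyurethane foam = (1/0.323 − 1/0.667)/(4πk) = 1.597/(4π·0.0244) = 5.208 K/W
  R_cork board = (1/0.667 − 1/1.04)/(4πk) = 0.5377/(4π·0.0390) = 1.097 K/W
ΣR = 8.658×10^-4 + 5.208 + 1.097 = 6.306 K/W
Q = ΔT/ΣR = (-180 °C − 18.1 °C)/6.306 = -31.4 W
(Negative Q ⇒ heat flows inward; heat gain = 31.4 W.)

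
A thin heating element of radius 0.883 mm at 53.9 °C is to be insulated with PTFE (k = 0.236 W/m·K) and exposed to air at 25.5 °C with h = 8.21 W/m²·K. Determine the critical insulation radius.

r_cr = 2.87 cm

For a cylinder, r_cr = k_ins/h = 0.236/8.21 = 0.0287 m = 2.87 cm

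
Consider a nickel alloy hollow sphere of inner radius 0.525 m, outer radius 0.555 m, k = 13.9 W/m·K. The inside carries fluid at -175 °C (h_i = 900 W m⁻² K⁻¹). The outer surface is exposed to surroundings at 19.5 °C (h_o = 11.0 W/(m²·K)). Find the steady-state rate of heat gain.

Resistance network (inner→outer):
  R_conv,in = 1/(4πr²h) = 1/(4π·0.525²·900) = 3.208×10^-4 K/W
  R_nickel alloy = (1/0.525 − 1/0.555)/(4πk) = 0.1030/(4π·13.9) = 5.894×10^-4 K/W
  R_conv,out = 1/(4πr²h) = 1/(4π·0.555²·11.0) = 0.02349 K/W
ΣR = 3.208×10^-4 + 5.894×10^-4 + 0.02349 = 0.02440 K/W
Q = ΔT/ΣR = (-175 °C − 19.5 °C)/0.02440 = -7970 W
(Negative Q ⇒ heat flows inward; heat gain = 7970 W.)

Q = 7970 W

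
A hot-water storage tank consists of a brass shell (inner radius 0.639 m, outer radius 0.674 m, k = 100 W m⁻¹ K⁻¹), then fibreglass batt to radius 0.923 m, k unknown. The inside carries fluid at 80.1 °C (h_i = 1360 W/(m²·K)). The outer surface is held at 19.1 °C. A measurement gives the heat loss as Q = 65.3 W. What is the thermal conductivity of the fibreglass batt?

ΣR = ΔT/Q = |80.1 − 19.1|/65.3 = 0.9342 K/W
Known resistances:
  R_conv,in = 1/(4πr²h) = 1/(4π·0.639²·1360) = 1.433×10^-4 K/W
  R_brass = (1/0.639 − 1/0.674)/(4πk) = 0.08127/(4π·100) = 6.467×10^-5 K/W
R_fibreglass batt = ΣR − ΣR_known = 0.9342 − 2.080×10^-4 = 0.9340 K/W
(1/r₁−1/r₂)/(4πk) = 0.9340 ⇒ k = 0.4003/(4π·0.9340) = 0.0341 W/m·K

k = 0.0341 W/m·K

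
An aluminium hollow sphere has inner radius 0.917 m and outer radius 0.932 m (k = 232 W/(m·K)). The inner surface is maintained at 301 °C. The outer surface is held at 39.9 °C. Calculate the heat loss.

Q = 4πk·ΔT/(1/r₁ − 1/r₂) = 4π × 232 × 261.1 / (1/0.917 − 1/0.932) = 4.34×10^7 W

Q = 43400 kW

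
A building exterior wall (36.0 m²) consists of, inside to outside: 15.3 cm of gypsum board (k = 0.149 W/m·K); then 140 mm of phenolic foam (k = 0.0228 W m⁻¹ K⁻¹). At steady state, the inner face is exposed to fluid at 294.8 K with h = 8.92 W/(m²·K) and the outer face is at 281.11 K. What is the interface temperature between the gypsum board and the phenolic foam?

T = 292.7 K

Resistance network (inner→outer):
  R_conv,in = 1/(hA) = 1/(8.92·36.0) = 0.003114 K/W
  R_gypsum board = L/(kA) = 0.153/(0.149·36.0) = 0.02852 K/W
  R_phenolic foam = L/(kA) = 0.140/(0.0228·36.0) = 0.1706 K/W
ΣR = 0.003114 + 0.02852 + 0.1706 = 0.2022 K/W
Q = ΔT/ΣR = (294.8 K − 281.11 K)/0.2022 = 67.71 W
From the inner boundary to the gypsum board/phenolic foam interface, ΣR_partial = 0.03163 K/W.
T_interface = T_in − Q·ΣR_partial = 294.8 K − (67.71)(0.03163) = 292.7 K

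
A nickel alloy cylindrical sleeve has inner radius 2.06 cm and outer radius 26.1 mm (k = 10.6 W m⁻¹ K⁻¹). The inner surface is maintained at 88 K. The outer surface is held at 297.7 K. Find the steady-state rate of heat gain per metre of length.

Q' = 59000 W/m

Q' = 2πk·ΔT/ln(r₂/r₁) = 2π × 10.6 × 209.7 / ln(0.0261/0.0206) = 59000 W/m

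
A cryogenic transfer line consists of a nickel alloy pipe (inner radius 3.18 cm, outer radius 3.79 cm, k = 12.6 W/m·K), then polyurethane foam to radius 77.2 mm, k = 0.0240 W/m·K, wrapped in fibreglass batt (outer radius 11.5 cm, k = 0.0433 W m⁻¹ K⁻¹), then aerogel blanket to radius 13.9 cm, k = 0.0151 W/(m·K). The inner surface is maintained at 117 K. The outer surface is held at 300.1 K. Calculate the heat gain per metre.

Q' = 22.4 W/m

Treat each layer as a resistance in series:
  R'_nickel alloy = ln(0.0379/0.0318)/(2πk) = 0.1755/(2π·12.6) = 0.002217 m·K/W
  R'_polyurethane foam = ln(0.0772/0.0379)/(2πk) = 0.7114/(2π·0.0240) = 4.718 m·K/W
  R'_fibreglass batt = ln(0.115/0.0772)/(2πk) = 0.3985/(2π·0.0433) = 1.465 m·K/W
  R'_aerogel blanket = ln(0.139/0.115)/(2πk) = 0.1895/(2π·0.0151) = 1.998 m·K/W
ΣR = 0.002217 + 4.718 + 1.465 + 1.998 = 8.183 m·K/W
Q' = ΔT/ΣR = (117 K − 300.1 K)/8.183 = -22.4 W/m
(Negative Q' ⇒ heat flows inward; heat gain = 22.4 W/m.)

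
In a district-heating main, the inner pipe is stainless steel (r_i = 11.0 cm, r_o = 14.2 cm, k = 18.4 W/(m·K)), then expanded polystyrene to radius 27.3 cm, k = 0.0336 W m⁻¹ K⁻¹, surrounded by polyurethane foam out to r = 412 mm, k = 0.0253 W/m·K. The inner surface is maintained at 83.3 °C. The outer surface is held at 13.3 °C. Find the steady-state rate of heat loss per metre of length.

Resistance network (inner→outer):
  R'_stainless steel = ln(0.142/0.110)/(2πk) = 0.2553/(2π·18.4) = 0.002209 m·K/W
  R'_expanded polystyrene = ln(0.273/0.142)/(2πk) = 0.6536/(2π·0.0336) = 3.096 m·K/W
  R'_polyurethane foam = ln(0.412/0.273)/(2πk) = 0.4116/(2π·0.0253) = 2.589 m·K/W
ΣR = 0.002209 + 3.096 + 2.589 = 5.687 m·K/W
Q' = ΔT/ΣR = (83.3 °C − 13.3 °C)/5.687 = 12.3 W/m

Q' = 12.3 W/m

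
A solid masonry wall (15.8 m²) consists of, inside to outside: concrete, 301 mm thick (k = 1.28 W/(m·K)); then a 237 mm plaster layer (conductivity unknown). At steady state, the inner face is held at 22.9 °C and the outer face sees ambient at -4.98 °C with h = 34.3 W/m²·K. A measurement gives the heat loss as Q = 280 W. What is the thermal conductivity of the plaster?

ΣR = ΔT/Q = |22.9 − -4.98|/280 = 0.09957 K/W
Known resistances:
  R_concrete = L/(kA) = 0.301/(1.28·15.8) = 0.01488 K/W
  R_conv,out = 1/(hA) = 1/(34.3·15.8) = 0.001845 K/W
R_plaster = ΣR − ΣR_known = 0.09957 − 0.01673 = 0.08284 K/W
L/(kA) = 0.08284 ⇒ k = 0.237/(0.08284·15.8) = 0.181 W/m·K

k = 0.181 W/m·K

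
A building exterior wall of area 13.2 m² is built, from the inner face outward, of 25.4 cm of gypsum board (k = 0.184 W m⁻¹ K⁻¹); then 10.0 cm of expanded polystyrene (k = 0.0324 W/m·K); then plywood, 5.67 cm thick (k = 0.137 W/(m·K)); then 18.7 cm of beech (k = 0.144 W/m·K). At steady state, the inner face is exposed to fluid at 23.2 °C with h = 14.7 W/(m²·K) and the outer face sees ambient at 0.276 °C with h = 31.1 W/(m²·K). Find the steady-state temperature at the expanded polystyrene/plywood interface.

T = 6.64 °C

Treat each layer as a resistance in series:
  R_conv,in = 1/(hA) = 1/(14.7·13.2) = 0.005154 K/W
  R_gypsum board = L/(kA) = 0.254/(0.184·13.2) = 0.1046 K/W
  R_expanded polystyrene = L/(kA) = 0.100/(0.0324·13.2) = 0.2338 K/W
  R_plywood = L/(kA) = 0.0567/(0.137·13.2) = 0.03135 K/W
  R_beech = L/(kA) = 0.187/(0.144·13.2) = 0.09838 K/W
  R_conv,out = 1/(hA) = 1/(31.1·13.2) = 0.002436 K/W
ΣR = 0.005154 + 0.1046 + 0.2338 + 0.03135 + 0.09838 + 0.002436 = 0.4757 K/W
Q = ΔT/ΣR = (23.2 °C − 0.276 °C)/0.4757 = 48.19 W
From the inner boundary to the expanded polystyrene/plywood interface, ΣR_partial = 0.3436 K/W.
T_interface = T_in − Q·ΣR_partial = 23.2 °C − (48.19)(0.3436) = 6.64 °C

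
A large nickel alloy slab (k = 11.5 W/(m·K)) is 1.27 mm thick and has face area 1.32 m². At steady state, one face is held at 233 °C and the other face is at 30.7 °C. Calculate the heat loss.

Q = 2420 kW

Q = kA·ΔT/L = 11.5 × 1.32 × |233 °C − 30.7 °C| / 0.00127 = 2.42×10^6 W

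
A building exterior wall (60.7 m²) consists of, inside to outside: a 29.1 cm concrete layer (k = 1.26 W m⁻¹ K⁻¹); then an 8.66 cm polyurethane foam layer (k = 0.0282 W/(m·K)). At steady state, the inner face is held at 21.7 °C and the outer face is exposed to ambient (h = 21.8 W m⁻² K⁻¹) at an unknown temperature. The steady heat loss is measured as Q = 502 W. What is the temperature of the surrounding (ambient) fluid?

Series resistances:
  R_concrete = L/(kA) = 0.291/(1.26·60.7) = 0.003805 K/W
  R_polyurethane foam = L/(kA) = 0.0866/(0.0282·60.7) = 0.05059 K/W
  R_conv,out = 1/(hA) = 1/(21.8·60.7) = 7.557×10^-4 K/W
ΣR = 0.05515 K/W
ΔT = Q·ΣR = 502 × 0.05515 = 27.69 K
Heat flows outward, so T_out = T_in − ΔT = 21.7 − 27.69 = -5.99 °C

T_out = -5.99 °C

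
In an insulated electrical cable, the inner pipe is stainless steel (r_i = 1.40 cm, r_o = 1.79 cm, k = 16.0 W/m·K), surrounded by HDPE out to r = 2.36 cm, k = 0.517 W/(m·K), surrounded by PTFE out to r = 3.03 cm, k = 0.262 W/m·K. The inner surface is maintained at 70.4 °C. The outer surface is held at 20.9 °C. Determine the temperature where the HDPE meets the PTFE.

T = 52.3 °C

Resistance network (inner→outer):
  R'_stainless steel = ln(0.0179/0.0140)/(2πk) = 0.2457/(2π·16.0) = 0.002444 m·K/W
  R'_HDPE = ln(0.0236/0.0179)/(2πk) = 0.2764/(2π·0.517) = 0.08510 m·K/W
  R'_PTFE = ln(0.0303/0.0236)/(2πk) = 0.2499/(2π·0.262) = 0.1518 m·K/W
ΣR = 0.002444 + 0.08510 + 0.1518 = 0.2393 m·K/W
Q' = ΔT/ΣR = (70.4 °C − 20.9 °C)/0.2393 = 206.9 W/m
From the inner boundary to the HDPE/PTFE interface, ΣR_partial = 0.08754 m·K/W.
T_interface = T_in − Q'·ΣR_partial = 70.4 °C − (206.9)(0.08754) = 52.3 °C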